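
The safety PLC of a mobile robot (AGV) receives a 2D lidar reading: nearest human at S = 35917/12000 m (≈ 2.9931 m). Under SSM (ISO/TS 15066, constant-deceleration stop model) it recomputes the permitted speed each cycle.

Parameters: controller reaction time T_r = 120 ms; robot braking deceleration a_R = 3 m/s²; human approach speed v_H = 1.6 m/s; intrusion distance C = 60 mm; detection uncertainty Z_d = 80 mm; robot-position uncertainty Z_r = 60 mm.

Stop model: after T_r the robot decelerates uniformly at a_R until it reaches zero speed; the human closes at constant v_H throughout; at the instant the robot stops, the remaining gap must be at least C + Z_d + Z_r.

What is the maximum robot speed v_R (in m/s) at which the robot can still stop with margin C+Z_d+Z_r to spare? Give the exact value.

collect terms ⇒ (1/6)·v_R² + (49/75)·v_R + (-31213/12000) = 0
  disc = (49/75)² − 4·(1/6)·(-31213/12000) = 21609/10000 ; √disc = 147/100
  v_R = (−(49/75) + 147/100) / (2·(1/6)) = 49/20 m/s
check:
T_s = v_R/a_R = (49/20)/3 = 0.8167 s
robot covers v_R·T_r = 2.4500·0.1200 = 0.2940 m before braking
robot covers 2.4500·0.8167 − ½·3.0000·0.8167² = 1.0004 m while stopping
human over T_r+T_s: 1.6000·(0.1200+0.8167) = 1.4987 m
C+Z_d+Z_r = 0.0600+0.0800+0.0600 = 0.2000 m
sum ≈ 0.2940+1.0004+1.4987+0.2000 ≈ 2.9931 m = S ✓

v_R_max = 49/20 m/s = 2.4500 m/s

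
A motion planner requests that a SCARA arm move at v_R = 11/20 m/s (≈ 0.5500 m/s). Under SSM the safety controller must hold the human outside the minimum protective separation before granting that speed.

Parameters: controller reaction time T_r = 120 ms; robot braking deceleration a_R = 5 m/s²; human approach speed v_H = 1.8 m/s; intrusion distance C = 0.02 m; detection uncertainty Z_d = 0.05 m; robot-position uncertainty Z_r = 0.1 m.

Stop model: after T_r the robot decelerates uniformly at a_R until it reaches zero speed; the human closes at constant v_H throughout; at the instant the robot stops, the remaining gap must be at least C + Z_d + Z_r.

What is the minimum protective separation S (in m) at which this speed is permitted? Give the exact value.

T_s = v_R/a_R = (11/20)/5 = 0.1100 s
robot in T_r: 0.5500·0.1200 = 0.0660 m
robot under decel: 0.5500²/(2·5.0000) = 0.0302 m
human closes 1.8000·0.2300 = 0.4140 m
margins: 0.0200+0.0500+0.1000 = 0.1700 m
S_min ≈ 0.0660+0.0302+0.4140+0.1700  ⇒  S_min = 2721/4000 m

S_min = 2721/4000 m = 0.6803 m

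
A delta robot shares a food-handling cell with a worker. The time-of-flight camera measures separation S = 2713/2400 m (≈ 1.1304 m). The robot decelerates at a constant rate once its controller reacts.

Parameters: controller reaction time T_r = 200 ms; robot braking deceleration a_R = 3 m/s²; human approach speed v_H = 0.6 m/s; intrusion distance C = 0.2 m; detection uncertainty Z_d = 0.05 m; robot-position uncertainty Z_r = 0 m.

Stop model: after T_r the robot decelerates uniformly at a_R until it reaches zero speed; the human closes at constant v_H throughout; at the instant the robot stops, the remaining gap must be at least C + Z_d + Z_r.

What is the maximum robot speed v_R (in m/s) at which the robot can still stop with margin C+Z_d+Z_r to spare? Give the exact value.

at the boundary: (1/6)·v² + (2/5)·v + (-73/96) = 0
  disc = (2/5)² − 4·(1/6)·(-73/96) = 2401/3600 ; √disc = 49/60
  v_R = (−(2/5) + 49/60) / (2·(1/6)) = 5/4 m/s
check:
stop time T_s = (5/4)/3 = 0.4167 s
robot covers v_R·T_r = 1.2500·0.2000 = 0.2500 m before braking
robot under decel: 1.2500²/(2·3.0000) = 0.2604 m
person approaches 0.6000·(0.2000+0.4167) = 0.3700 m
residual clearance needed = 0.2000+0.0500+0.0000 = 0.2500 m
sum ≈ 0.2500+0.2604+0.3700+0.2500 ≈ 1.1304 m = S ✓

v_R_max = 5/4 m/s = 1.2500 m/s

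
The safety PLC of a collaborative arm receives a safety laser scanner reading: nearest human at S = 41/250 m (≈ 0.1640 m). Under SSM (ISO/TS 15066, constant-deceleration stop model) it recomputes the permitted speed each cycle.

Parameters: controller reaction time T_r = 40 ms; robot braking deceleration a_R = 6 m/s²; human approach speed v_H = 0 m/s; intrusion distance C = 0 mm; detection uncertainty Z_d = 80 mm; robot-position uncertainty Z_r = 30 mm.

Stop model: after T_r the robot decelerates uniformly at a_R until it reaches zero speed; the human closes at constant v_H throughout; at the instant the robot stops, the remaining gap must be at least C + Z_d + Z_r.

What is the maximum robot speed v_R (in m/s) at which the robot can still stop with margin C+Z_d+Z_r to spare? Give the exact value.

collect terms ⇒ (1/12)·v_R² + (1/25)·v_R + (-27/500) = 0
  disc = (1/25)² − 4·(1/12)·(-27/500) = 49/2500 ; √disc = 7/50
  v_R = (−(1/25) + 7/50) / (2·(1/12)) = 3/5 m/s
check:
stop time T_s = (3/5)/6 = 0.1000 s
robot in T_r: 0.6000·0.0400 = 0.0240 m
braking distance = 0.6000²/(2·6.0000) = 0.0300 m
person approaches 0.0000·(0.0400+0.1000) = 0.0000 m
C+Z_d+Z_r = 0.0000+0.0800+0.0300 = 0.1100 m
sum ≈ 0.0240+0.0300+0.0000+0.1100 ≈ 0.1640 m = S ✓

v_R_max = 3/5 m/s = 0.6000 m/s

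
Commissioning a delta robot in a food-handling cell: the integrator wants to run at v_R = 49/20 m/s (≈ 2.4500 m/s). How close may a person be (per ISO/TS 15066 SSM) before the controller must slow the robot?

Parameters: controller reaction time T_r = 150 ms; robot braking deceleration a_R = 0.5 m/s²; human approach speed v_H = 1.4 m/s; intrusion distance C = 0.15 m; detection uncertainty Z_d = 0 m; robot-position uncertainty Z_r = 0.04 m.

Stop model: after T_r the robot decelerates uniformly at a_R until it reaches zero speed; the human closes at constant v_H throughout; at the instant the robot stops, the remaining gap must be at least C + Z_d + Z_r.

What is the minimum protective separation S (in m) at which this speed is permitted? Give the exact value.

S_min = 1363/100 m = 13.6300 m

stop time T_s = (49/20)/(1/2) = 4.9000 s
robot in T_r: 2.4500·0.1500 = 0.3675 m
robot under decel: 2.4500²/(2·0.5000) = 6.0025 m
human over T_r+T_s: 1.4000·(0.1500+4.9000) = 7.0700 m
residual clearance needed = 0.1500+0.0000+0.0400 = 0.1900 m
S_min ≈ 0.3675+6.0025+7.0700+0.1900  ⇒  S_min = 1363/100 m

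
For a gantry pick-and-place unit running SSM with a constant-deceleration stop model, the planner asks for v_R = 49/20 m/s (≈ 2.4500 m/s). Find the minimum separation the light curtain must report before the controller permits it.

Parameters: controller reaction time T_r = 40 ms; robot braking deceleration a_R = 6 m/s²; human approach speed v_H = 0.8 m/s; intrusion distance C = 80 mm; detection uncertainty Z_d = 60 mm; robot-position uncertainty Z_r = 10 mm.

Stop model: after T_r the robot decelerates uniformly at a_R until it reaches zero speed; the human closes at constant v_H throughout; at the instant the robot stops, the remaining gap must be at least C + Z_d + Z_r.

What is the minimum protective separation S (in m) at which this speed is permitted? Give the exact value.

braking lasts T_s = (49/20)/6 = 0.4083 s
robot covers v_R·T_r = 2.4500·0.0400 = 0.0980 m before braking
robot under decel: 2.4500²/(2·6.0000) = 0.5002 m
human over T_r+T_s: 0.8000·(0.0400+0.4083) = 0.3587 m
C+Z_d+Z_r = 0.0800+0.0600+0.0100 = 0.1500 m
S_min ≈ 0.0980+0.5002+0.3587+0.1500  ⇒  S_min = 1771/1600 m

S_min = 1771/1600 m = 1.1069 m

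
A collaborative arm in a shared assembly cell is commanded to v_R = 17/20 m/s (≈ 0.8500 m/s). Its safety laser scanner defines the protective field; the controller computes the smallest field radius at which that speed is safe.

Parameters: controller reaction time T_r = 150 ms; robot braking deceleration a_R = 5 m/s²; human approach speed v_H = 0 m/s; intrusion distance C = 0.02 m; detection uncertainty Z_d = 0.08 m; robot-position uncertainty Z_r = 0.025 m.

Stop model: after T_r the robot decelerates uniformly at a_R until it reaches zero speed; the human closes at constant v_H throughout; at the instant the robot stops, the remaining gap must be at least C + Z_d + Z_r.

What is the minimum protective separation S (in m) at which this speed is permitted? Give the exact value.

S_min = 1299/4000 m = 0.3247 m

T_s = v_R/a_R = (17/20)/5 = 0.1700 s
reaction-phase robot travel = 0.8500·0.1500 = 0.1275 m
robot covers 0.8500·0.1700 − ½·5.0000·0.1700² = 0.0722 m while stopping
human closes 0.0000·0.3200 = 0.0000 m
residual clearance needed = 0.0200+0.0800+0.0250 = 0.1250 m
S_min ≈ 0.1275+0.0722+0.0000+0.1250  ⇒  S_min = 1299/4000 m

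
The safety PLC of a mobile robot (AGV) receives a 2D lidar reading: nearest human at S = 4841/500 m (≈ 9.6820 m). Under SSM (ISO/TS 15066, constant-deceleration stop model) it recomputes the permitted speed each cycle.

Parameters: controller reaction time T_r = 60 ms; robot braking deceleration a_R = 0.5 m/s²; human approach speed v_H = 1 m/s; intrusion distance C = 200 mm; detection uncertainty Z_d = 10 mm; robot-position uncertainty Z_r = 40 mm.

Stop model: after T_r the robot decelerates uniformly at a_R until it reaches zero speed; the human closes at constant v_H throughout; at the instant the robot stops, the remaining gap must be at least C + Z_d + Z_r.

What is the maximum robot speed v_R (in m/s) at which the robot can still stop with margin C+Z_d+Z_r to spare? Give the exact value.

v_R_max = 11/5 m/s = 2.2000 m/s

collect terms ⇒ (1)·v_R² + (103/50)·v_R + (-2343/250) = 0
  disc = (103/50)² − 4·(1)·(-2343/250) = 104329/2500 ; √disc = 323/50
  v_R = (−(103/50) + 323/50) / (2·(1)) = 11/5 m/s
check:
T_s = v_R/a_R = (11/5)/(1/2) = 4.4000 s
robot in T_r: 2.2000·0.0600 = 0.1320 m
robot under decel: 2.2000²/(2·0.5000) = 4.8400 m
person approaches 1.0000·(0.0600+4.4000) = 4.4600 m
margins: 0.2000+0.0100+0.0400 = 0.2500 m
sum ≈ 0.1320+4.8400+4.4600+0.2500 ≈ 9.6820 m = S ✓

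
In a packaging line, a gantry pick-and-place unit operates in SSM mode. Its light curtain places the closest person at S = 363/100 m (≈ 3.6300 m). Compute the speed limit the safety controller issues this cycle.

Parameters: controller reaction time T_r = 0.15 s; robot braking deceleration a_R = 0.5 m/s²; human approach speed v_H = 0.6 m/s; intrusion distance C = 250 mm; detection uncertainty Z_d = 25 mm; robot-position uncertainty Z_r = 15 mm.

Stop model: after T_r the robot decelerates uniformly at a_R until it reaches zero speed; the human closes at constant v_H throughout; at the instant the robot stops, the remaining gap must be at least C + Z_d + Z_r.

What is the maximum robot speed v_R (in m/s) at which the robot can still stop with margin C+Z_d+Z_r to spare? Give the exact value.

v_R_max = 5/4 m/s = 1.2500 m/s

at the boundary: (1)·v² + (27/20)·v + (-13/4) = 0
  disc = (27/20)² − 4·(1)·(-13/4) = 5929/400 ; √disc = 77/20
  v_R = (−(27/20) + 77/20) / (2·(1)) = 5/4 m/s
check:
braking lasts T_s = (5/4)/(1/2) = 2.5000 s
robot covers v_R·T_r = 1.2500·0.1500 = 0.1875 m before braking
robot under decel: 1.2500²/(2·0.5000) = 1.5625 m
human over T_r+T_s: 0.6000·(0.1500+2.5000) = 1.5900 m
C+Z_d+Z_r = 0.2500+0.0250+0.0150 = 0.2900 m
sum ≈ 0.1875+1.5625+1.5900+0.2900 ≈ 3.6300 m = S ✓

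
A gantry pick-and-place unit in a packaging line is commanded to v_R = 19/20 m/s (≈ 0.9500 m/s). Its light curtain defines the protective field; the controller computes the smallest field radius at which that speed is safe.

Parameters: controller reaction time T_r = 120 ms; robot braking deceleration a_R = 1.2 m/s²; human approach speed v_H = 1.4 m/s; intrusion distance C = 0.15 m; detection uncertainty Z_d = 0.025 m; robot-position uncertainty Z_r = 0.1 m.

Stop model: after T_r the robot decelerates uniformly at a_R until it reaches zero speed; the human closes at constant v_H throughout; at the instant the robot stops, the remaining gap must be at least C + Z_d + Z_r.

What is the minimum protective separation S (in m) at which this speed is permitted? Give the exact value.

S_min = 16331/8000 m = 2.0414 m

braking lasts T_s = (19/20)/(6/5) = 0.7917 s
reaction-phase robot travel = 0.9500·0.1200 = 0.1140 m
braking distance = 0.9500²/(2·1.2000) = 0.3760 m
human closes 1.4000·0.9117 = 1.2763 m
residual clearance needed = 0.1500+0.0250+0.1000 = 0.2750 m
S_min ≈ 0.1140+0.3760+1.2763+0.2750  ⇒  S_min = 16331/8000 m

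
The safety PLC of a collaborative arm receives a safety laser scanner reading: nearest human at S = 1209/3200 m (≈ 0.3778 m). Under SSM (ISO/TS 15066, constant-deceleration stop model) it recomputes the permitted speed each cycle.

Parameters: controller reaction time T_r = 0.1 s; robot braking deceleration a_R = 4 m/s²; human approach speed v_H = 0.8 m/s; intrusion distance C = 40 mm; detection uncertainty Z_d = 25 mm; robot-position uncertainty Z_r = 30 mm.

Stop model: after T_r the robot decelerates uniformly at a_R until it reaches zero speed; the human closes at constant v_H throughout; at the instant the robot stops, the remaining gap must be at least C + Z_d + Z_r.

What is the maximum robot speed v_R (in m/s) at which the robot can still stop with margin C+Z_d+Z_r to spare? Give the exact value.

v_R_max = 11/20 m/s = 0.5500 m/s

at the boundary: (1/8)·v² + (3/10)·v + (-649/3200) = 0
  disc = (3/10)² − 4·(1/8)·(-649/3200) = 49/256 ; √disc = 7/16
  v_R = (−(3/10) + 7/16) / (2·(1/8)) = 11/20 m/s
check:
T_s = v_R/a_R = (11/20)/4 = 0.1375 s
reaction-phase robot travel = 0.5500·0.1000 = 0.0550 m
braking distance = 0.5500²/(2·4.0000) = 0.0378 m
human closes 0.8000·0.2375 = 0.1900 m
residual clearance needed = 0.0400+0.0250+0.0300 = 0.0950 m
sum ≈ 0.0550+0.0378+0.1900+0.0950 ≈ 0.3778 m = S ✓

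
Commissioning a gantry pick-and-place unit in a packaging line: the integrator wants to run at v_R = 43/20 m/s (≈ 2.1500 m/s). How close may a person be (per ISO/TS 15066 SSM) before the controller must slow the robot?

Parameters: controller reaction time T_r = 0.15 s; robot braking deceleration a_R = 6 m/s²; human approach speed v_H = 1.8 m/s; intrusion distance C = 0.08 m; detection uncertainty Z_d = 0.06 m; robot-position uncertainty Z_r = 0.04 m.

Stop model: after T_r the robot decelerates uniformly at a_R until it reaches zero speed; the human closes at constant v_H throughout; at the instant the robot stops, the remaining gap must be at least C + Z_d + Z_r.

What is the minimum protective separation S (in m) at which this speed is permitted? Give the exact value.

S_min = 8653/4800 m = 1.8027 m

braking lasts T_s = (43/20)/6 = 0.3583 s
robot covers v_R·T_r = 2.1500·0.1500 = 0.3225 m before braking
robot covers 2.1500·0.3583 − ½·6.0000·0.3583² = 0.3852 m while stopping
person approaches 1.8000·(0.1500+0.3583) = 0.9150 m
residual clearance needed = 0.0800+0.0600+0.0400 = 0.1800 m
S_min ≈ 0.3225+0.3852+0.9150+0.1800  ⇒  S_min = 8653/4800 m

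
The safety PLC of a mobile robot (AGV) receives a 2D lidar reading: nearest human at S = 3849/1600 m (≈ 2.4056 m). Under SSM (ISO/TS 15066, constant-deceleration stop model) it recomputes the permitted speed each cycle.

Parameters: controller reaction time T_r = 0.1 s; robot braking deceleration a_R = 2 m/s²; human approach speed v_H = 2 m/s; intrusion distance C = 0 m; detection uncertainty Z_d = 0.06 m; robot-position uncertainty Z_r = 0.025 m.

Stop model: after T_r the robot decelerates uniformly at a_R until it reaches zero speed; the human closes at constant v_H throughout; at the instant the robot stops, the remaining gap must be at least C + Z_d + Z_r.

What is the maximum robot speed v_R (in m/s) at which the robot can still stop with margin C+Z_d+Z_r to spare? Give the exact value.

at the boundary: (1/4)·v² + (11/10)·v + (-3393/1600) = 0
  disc = (11/10)² − 4·(1/4)·(-3393/1600) = 5329/1600 ; √disc = 73/40
  v_R = (−(11/10) + 73/40) / (2·(1/4)) = 29/20 m/s
check:
T_s = v_R/a_R = (29/20)/2 = 0.7250 s
robot covers v_R·T_r = 1.4500·0.1000 = 0.1450 m before braking
robot under decel: 1.4500²/(2·2.0000) = 0.5256 m
human over T_r+T_s: 2.0000·(0.1000+0.7250) = 1.6500 m
C+Z_d+Z_r = 0.0000+0.0600+0.0250 = 0.0850 m
sum ≈ 0.1450+0.5256+1.6500+0.0850 ≈ 2.4056 m = S ✓

v_R_max = 29/20 m/s = 1.4500 m/s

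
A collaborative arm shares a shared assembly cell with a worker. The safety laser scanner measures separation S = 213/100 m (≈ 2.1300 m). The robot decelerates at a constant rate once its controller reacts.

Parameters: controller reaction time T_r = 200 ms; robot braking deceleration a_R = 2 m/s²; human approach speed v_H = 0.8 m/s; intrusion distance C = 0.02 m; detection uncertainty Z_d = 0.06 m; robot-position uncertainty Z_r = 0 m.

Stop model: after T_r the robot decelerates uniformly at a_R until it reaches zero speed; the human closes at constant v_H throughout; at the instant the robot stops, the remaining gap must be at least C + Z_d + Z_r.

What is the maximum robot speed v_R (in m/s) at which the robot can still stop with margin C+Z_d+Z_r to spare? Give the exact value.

v_R_max = 9/5 m/s = 1.8000 m/s

at the boundary: (1/4)·v² + (3/5)·v + (-189/100) = 0
  disc = (3/5)² − 4·(1/4)·(-189/100) = 9/4 ; √disc = 3/2
  v_R = (−(3/5) + 3/2) / (2·(1/4)) = 9/5 m/s
check:
braking lasts T_s = (9/5)/2 = 0.9000 s
reaction-phase robot travel = 1.8000·0.2000 = 0.3600 m
robot covers 1.8000·0.9000 − ½·2.0000·0.9000² = 0.8100 m while stopping
human closes 0.8000·1.1000 = 0.8800 m
margins: 0.0200+0.0600+0.0000 = 0.0800 m
sum ≈ 0.3600+0.8100+0.8800+0.0800 ≈ 2.1300 m = S ✓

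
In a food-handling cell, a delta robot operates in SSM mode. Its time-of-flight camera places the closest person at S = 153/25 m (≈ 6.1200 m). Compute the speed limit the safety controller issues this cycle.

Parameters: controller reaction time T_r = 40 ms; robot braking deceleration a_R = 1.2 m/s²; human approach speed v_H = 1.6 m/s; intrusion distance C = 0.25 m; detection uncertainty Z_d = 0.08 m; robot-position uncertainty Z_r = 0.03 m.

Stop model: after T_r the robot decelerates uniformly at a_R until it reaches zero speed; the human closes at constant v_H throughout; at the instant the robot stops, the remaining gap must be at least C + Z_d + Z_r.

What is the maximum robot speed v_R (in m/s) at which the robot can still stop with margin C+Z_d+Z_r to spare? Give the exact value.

v_R_max = 12/5 m/s = 2.4000 m/s

at the boundary: (5/12)·v² + (103/75)·v + (-712/125) = 0
  disc = (103/75)² − 4·(5/12)·(-712/125) = 64009/5625 ; √disc = 253/75
  v_R = (−(103/75) + 253/75) / (2·(5/12)) = 12/5 m/s
check:
braking lasts T_s = (12/5)/(6/5) = 2.0000 s
robot covers v_R·T_r = 2.4000·0.0400 = 0.0960 m before braking
robot covers 2.4000·2.0000 − ½·1.2000·2.0000² = 2.4000 m while stopping
human over T_r+T_s: 1.6000·(0.0400+2.0000) = 3.2640 m
residual clearance needed = 0.2500+0.0800+0.0300 = 0.3600 m
sum ≈ 0.0960+2.4000+3.2640+0.3600 ≈ 6.1200 m = S ✓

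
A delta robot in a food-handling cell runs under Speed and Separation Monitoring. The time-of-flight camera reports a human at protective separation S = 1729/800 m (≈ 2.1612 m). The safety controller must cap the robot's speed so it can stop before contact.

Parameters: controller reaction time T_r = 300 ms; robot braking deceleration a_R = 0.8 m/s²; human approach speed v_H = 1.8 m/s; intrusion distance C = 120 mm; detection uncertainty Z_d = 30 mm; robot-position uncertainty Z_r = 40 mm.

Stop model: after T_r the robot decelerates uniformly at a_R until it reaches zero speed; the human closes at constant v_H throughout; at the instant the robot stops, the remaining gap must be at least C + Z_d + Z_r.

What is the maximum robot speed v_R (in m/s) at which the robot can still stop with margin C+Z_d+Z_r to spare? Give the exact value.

at the boundary: (5/8)·v² + (51/20)·v + (-229/160) = 0
  disc = (51/20)² − 4·(5/8)·(-229/160) = 16129/1600 ; √disc = 127/40
  v_R = (−(51/20) + 127/40) / (2·(5/8)) = 1/2 m/s
check:
stop time T_s = (1/2)/(4/5) = 0.6250 s
robot covers v_R·T_r = 0.5000·0.3000 = 0.1500 m before braking
braking distance = 0.5000²/(2·0.8000) = 0.1562 m
person approaches 1.8000·(0.3000+0.6250) = 1.6650 m
C+Z_d+Z_r = 0.1200+0.0300+0.0400 = 0.1900 m
sum ≈ 0.1500+0.1562+1.6650+0.1900 ≈ 2.1612 m = S ✓

v_R_max = 1/2 m/s = 0.5000 m/s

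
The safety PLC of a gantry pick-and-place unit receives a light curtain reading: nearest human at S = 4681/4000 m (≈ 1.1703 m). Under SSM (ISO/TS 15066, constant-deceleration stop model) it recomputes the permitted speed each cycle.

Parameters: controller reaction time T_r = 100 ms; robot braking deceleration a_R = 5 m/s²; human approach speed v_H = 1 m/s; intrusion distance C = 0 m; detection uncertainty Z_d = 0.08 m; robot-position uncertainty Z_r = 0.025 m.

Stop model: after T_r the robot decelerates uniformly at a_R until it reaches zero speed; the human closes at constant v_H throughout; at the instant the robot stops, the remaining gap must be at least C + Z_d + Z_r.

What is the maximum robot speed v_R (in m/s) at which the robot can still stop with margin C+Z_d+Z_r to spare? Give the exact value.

at the boundary: (1/10)·v² + (3/10)·v + (-3861/4000) = 0
  disc = (3/10)² − 4·(1/10)·(-3861/4000) = 4761/10000 ; √disc = 69/100
  v_R = (−(3/10) + 69/100) / (2·(1/10)) = 39/20 m/s
check:
braking lasts T_s = (39/20)/5 = 0.3900 s
robot covers v_R·T_r = 1.9500·0.1000 = 0.1950 m before braking
robot under decel: 1.9500²/(2·5.0000) = 0.3802 m
human closes 1.0000·0.4900 = 0.4900 m
C+Z_d+Z_r = 0.0000+0.0800+0.0250 = 0.1050 m
sum ≈ 0.1950+0.3802+0.4900+0.1050 ≈ 1.1703 m = S ✓

v_R_max = 39/20 m/s = 1.9500 m/s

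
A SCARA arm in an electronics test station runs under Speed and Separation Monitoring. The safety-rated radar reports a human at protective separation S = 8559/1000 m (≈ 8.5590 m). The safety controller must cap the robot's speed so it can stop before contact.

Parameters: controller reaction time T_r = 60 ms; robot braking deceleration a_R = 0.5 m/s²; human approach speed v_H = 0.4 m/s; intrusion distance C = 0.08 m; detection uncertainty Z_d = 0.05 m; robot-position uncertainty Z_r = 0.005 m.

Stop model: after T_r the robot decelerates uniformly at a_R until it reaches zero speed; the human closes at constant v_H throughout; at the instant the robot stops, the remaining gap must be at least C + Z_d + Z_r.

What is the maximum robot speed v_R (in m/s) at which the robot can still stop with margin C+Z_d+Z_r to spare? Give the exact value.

collect terms ⇒ (1)·v_R² + (43/50)·v_R + (-42/5) = 0
  disc = (43/50)² − 4·(1)·(-42/5) = 85849/2500 ; √disc = 293/50
  v_R = (−(43/50) + 293/50) / (2·(1)) = 5/2 m/s
check:
stop time T_s = (5/2)/(1/2) = 5.0000 s
robot in T_r: 2.5000·0.0600 = 0.1500 m
braking distance = 2.5000²/(2·0.5000) = 6.2500 m
human closes 0.4000·5.0600 = 2.0240 m
C+Z_d+Z_r = 0.0800+0.0500+0.0050 = 0.1350 m
sum ≈ 0.1500+6.2500+2.0240+0.1350 ≈ 8.5590 m = S ✓

v_R_max = 5/2 m/s = 2.5000 m/s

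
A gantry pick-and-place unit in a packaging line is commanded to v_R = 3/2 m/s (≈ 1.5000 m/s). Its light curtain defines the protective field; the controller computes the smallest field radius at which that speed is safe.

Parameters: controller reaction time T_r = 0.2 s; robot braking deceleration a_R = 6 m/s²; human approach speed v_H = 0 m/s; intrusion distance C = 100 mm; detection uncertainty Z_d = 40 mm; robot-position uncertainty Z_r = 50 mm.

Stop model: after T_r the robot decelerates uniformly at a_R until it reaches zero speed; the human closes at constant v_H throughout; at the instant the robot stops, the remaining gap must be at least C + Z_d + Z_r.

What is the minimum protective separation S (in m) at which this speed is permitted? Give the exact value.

S_min = 271/400 m = 0.6775 m

T_s = v_R/a_R = (3/2)/6 = 0.2500 s
robot in T_r: 1.5000·0.2000 = 0.3000 m
braking distance = 1.5000²/(2·6.0000) = 0.1875 m
human closes 0.0000·0.4500 = 0.0000 m
margins: 0.1000+0.0400+0.0500 = 0.1900 m
S_min ≈ 0.3000+0.1875+0.0000+0.1900  ⇒  S_min = 271/400 m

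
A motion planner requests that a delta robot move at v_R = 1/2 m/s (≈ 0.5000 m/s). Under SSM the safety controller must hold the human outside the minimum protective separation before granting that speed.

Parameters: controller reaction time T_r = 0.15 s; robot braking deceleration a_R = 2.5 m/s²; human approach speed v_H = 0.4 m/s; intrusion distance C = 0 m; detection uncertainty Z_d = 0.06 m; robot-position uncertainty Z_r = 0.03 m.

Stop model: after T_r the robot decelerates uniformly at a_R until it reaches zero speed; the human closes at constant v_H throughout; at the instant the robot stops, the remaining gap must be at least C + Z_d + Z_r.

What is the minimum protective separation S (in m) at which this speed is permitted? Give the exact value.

S_min = 71/200 m = 0.3550 m

stop time T_s = (1/2)/(5/2) = 0.2000 s
reaction-phase robot travel = 0.5000·0.1500 = 0.0750 m
braking distance = 0.5000²/(2·2.5000) = 0.0500 m
human over T_r+T_s: 0.4000·(0.1500+0.2000) = 0.1400 m
C+Z_d+Z_r = 0.0000+0.0600+0.0300 = 0.0900 m
S_min ≈ 0.0750+0.0500+0.1400+0.0900  ⇒  S_min = 71/200 m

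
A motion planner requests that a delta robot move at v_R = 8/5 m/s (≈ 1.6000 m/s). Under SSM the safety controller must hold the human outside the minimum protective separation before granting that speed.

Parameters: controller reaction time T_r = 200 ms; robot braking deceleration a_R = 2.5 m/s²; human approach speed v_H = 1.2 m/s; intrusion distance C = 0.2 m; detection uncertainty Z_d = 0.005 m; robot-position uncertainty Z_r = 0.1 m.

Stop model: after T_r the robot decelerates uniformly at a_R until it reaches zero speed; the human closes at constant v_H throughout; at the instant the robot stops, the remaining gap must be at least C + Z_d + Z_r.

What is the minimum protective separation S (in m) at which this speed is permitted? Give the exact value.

stop time T_s = (8/5)/(5/2) = 0.6400 s
reaction-phase robot travel = 1.6000·0.2000 = 0.3200 m
robot under decel: 1.6000²/(2·2.5000) = 0.5120 m
human over T_r+T_s: 1.2000·(0.2000+0.6400) = 1.0080 m
margins: 0.2000+0.0050+0.1000 = 0.3050 m
S_min ≈ 0.3200+0.5120+1.0080+0.3050  ⇒  S_min = 429/200 m

S_min = 429/200 m = 2.1450 m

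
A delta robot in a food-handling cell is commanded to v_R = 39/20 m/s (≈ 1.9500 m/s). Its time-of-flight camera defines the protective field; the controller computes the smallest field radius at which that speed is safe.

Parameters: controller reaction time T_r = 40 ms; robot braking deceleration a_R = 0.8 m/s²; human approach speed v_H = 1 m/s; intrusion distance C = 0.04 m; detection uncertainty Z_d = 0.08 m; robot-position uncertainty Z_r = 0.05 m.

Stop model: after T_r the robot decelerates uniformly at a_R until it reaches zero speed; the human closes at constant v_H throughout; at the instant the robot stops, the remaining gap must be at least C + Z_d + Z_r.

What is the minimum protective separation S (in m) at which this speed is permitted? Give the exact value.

S_min = 81633/16000 m = 5.1021 m

T_s = v_R/a_R = (39/20)/(4/5) = 2.4375 s
reaction-phase robot travel = 1.9500·0.0400 = 0.0780 m
braking distance = 1.9500²/(2·0.8000) = 2.3766 m
person approaches 1.0000·(0.0400+2.4375) = 2.4775 m
residual clearance needed = 0.0400+0.0800+0.0500 = 0.1700 m
S_min ≈ 0.0780+2.3766+2.4775+0.1700  ⇒  S_min = 81633/16000 m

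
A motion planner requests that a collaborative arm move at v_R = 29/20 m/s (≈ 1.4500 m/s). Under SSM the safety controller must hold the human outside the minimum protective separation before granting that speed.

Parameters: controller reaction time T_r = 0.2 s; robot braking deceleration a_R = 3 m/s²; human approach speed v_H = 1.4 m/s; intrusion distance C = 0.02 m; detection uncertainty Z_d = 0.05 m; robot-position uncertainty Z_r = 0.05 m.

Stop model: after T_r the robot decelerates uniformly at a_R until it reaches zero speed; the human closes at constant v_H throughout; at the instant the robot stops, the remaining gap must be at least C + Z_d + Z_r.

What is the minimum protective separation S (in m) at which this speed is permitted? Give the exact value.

S_min = 4121/2400 m = 1.7171 m

braking lasts T_s = (29/20)/3 = 0.4833 s
robot covers v_R·T_r = 1.4500·0.2000 = 0.2900 m before braking
braking distance = 1.4500²/(2·3.0000) = 0.3504 m
human closes 1.4000·0.6833 = 0.9567 m
residual clearance needed = 0.0200+0.0500+0.0500 = 0.1200 m
S_min ≈ 0.2900+0.3504+0.9567+0.1200  ⇒  S_min = 4121/2400 m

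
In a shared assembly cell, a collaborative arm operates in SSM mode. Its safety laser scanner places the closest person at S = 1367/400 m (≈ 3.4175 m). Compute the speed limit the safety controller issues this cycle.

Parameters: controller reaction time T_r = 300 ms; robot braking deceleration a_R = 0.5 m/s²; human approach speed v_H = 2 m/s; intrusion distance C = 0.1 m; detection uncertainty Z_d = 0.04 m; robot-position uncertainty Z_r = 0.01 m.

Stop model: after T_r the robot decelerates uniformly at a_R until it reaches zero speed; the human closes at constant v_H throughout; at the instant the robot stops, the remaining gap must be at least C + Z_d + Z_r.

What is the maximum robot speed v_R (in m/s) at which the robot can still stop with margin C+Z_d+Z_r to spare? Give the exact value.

v_R_max = 11/20 m/s = 0.5500 m/s

collect terms ⇒ (1)·v_R² + (43/10)·v_R + (-1067/400) = 0
  disc = (43/10)² − 4·(1)·(-1067/400) = 729/25 ; √disc = 27/5
  v_R = (−(43/10) + 27/5) / (2·(1)) = 11/20 m/s
check:
braking lasts T_s = (11/20)/(1/2) = 1.1000 s
reaction-phase robot travel = 0.5500·0.3000 = 0.1650 m
robot covers 0.5500·1.1000 − ½·0.5000·1.1000² = 0.3025 m while stopping
human closes 2.0000·1.4000 = 2.8000 m
C+Z_d+Z_r = 0.1000+0.0400+0.0100 = 0.1500 m
sum ≈ 0.1650+0.3025+2.8000+0.1500 ≈ 3.4175 m = S ✓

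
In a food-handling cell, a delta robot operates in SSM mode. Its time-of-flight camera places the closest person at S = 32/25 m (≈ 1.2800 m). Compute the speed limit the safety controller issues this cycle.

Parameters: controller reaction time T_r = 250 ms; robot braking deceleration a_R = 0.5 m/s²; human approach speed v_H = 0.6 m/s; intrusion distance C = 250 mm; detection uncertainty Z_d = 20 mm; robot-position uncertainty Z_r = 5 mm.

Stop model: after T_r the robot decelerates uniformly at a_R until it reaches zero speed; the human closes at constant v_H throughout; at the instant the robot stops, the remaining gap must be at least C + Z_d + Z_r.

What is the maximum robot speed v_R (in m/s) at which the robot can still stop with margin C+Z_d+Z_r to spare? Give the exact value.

v_R_max = 9/20 m/s = 0.4500 m/s

collect terms ⇒ (1)·v_R² + (29/20)·v_R + (-171/200) = 0
  disc = (29/20)² − 4·(1)·(-171/200) = 2209/400 ; √disc = 47/20
  v_R = (−(29/20) + 47/20) / (2·(1)) = 9/20 m/s
check:
stop time T_s = (9/20)/(1/2) = 0.9000 s
robot in T_r: 0.4500·0.2500 = 0.1125 m
robot under decel: 0.4500²/(2·0.5000) = 0.2025 m
person approaches 0.6000·(0.2500+0.9000) = 0.6900 m
C+Z_d+Z_r = 0.2500+0.0200+0.0050 = 0.2750 m
sum ≈ 0.1125+0.2025+0.6900+0.2750 ≈ 1.2800 m = S ✓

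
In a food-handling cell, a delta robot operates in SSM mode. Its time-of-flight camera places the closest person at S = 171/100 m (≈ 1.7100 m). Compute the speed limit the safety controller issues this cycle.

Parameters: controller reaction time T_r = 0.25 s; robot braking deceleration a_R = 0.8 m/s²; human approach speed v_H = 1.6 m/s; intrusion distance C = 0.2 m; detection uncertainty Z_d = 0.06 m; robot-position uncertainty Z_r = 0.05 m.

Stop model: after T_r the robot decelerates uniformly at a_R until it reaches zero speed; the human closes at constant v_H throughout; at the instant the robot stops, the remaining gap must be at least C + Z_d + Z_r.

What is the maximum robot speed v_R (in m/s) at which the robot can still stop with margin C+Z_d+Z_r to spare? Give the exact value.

collect terms ⇒ (5/8)·v_R² + (9/4)·v_R + (-1) = 0
  disc = (9/4)² − 4·(5/8)·(-1) = 121/16 ; √disc = 11/4
  v_R = (−(9/4) + 11/4) / (2·(5/8)) = 2/5 m/s
check:
stop time T_s = (2/5)/(4/5) = 0.5000 s
robot in T_r: 0.4000·0.2500 = 0.1000 m
robot under decel: 0.4000²/(2·0.8000) = 0.1000 m
human over T_r+T_s: 1.6000·(0.2500+0.5000) = 1.2000 m
residual clearance needed = 0.2000+0.0600+0.0500 = 0.3100 m
sum ≈ 0.1000+0.1000+1.2000+0.3100 ≈ 1.7100 m = S ✓

v_R_max = 2/5 m/s = 0.4000 m/s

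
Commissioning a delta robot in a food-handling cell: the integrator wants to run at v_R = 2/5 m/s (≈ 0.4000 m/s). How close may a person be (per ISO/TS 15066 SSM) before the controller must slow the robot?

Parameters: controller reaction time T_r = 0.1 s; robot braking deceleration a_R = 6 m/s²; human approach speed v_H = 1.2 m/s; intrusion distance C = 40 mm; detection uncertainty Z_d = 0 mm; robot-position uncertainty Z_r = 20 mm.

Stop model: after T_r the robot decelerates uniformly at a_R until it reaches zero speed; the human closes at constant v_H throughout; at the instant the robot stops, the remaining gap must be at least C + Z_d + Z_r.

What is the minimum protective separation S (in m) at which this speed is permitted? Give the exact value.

T_s = v_R/a_R = (2/5)/6 = 0.0667 s
robot covers v_R·T_r = 0.4000·0.1000 = 0.0400 m before braking
robot under decel: 0.4000²/(2·6.0000) = 0.0133 m
human over T_r+T_s: 1.2000·(0.1000+0.0667) = 0.2000 m
residual clearance needed = 0.0400+0.0000+0.0200 = 0.0600 m
S_min ≈ 0.0400+0.0133+0.2000+0.0600  ⇒  S_min = 47/150 m

S_min = 47/150 m = 0.3133 m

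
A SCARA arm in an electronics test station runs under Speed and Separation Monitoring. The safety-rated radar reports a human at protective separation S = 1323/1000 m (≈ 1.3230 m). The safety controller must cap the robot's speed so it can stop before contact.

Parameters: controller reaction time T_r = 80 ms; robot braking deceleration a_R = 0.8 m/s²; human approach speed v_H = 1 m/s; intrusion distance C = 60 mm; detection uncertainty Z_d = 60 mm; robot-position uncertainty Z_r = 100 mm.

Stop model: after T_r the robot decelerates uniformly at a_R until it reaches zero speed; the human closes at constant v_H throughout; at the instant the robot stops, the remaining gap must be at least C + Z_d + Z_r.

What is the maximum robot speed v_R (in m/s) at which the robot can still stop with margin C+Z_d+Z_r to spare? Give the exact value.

v_R_max = 3/5 m/s = 0.6000 m/s

collect terms ⇒ (5/8)·v_R² + (133/100)·v_R + (-1023/1000) = 0
  disc = (133/100)² − 4·(5/8)·(-1023/1000) = 2704/625 ; √disc = 52/25
  v_R = (−(133/100) + 52/25) / (2·(5/8)) = 3/5 m/s
check:
T_s = v_R/a_R = (3/5)/(4/5) = 0.7500 s
reaction-phase robot travel = 0.6000·0.0800 = 0.0480 m
braking distance = 0.6000²/(2·0.8000) = 0.2250 m
person approaches 1.0000·(0.0800+0.7500) = 0.8300 m
margins: 0.0600+0.0600+0.1000 = 0.2200 m
sum ≈ 0.0480+0.2250+0.8300+0.2200 ≈ 1.3230 m = S ✓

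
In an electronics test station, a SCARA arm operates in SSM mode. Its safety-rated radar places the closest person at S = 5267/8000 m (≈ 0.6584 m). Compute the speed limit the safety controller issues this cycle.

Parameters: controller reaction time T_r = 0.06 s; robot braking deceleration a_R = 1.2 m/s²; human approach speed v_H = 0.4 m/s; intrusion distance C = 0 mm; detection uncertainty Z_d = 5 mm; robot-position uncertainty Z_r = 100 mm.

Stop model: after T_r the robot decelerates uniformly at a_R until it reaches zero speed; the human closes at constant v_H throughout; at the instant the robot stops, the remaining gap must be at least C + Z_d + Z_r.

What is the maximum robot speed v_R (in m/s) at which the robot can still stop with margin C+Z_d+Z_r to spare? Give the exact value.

quadratic (5/12)·v² + (59/150)·v + (-847/1600) = 0
  disc = (59/150)² − 4·(5/12)·(-847/1600) = 373321/360000 ; √disc = 611/600
  v_R = (−(59/150) + 611/600) / (2·(5/12)) = 3/4 m/s
check:
stop time T_s = (3/4)/(6/5) = 0.6250 s
reaction-phase robot travel = 0.7500·0.0600 = 0.0450 m
robot covers 0.7500·0.6250 − ½·1.2000·0.6250² = 0.2344 m while stopping
human closes 0.4000·0.6850 = 0.2740 m
margins: 0.0000+0.0050+0.1000 = 0.1050 m
sum ≈ 0.0450+0.2344+0.2740+0.1050 ≈ 0.6584 m = S ✓

v_R_max = 3/4 m/s = 0.7500 m/s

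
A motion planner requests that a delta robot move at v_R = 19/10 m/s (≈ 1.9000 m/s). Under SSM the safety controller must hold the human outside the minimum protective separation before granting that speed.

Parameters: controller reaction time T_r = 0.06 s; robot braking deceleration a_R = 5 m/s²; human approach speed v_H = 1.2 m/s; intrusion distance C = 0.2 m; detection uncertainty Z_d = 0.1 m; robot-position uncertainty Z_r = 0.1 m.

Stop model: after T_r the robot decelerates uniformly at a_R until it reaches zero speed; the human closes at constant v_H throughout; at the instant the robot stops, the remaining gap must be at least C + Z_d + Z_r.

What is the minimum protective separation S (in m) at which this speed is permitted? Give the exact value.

S_min = 1403/1000 m = 1.4030 m

braking lasts T_s = (19/10)/5 = 0.3800 s
robot covers v_R·T_r = 1.9000·0.0600 = 0.1140 m before braking
robot covers 1.9000·0.3800 − ½·5.0000·0.3800² = 0.3610 m while stopping
human closes 1.2000·0.4400 = 0.5280 m
margins: 0.2000+0.1000+0.1000 = 0.4000 m
S_min ≈ 0.1140+0.3610+0.5280+0.4000  ⇒  S_min = 1403/1000 m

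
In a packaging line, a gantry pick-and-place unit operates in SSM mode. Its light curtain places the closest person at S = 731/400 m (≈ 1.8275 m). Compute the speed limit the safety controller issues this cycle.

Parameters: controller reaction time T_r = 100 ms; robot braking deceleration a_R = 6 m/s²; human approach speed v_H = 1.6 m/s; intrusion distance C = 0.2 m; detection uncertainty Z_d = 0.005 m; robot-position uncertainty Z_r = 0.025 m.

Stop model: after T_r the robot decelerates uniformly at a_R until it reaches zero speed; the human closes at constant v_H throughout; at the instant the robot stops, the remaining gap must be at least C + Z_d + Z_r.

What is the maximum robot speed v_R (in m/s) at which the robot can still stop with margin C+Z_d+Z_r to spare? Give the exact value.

quadratic (1/12)·v² + (11/30)·v + (-23/16) = 0
  disc = (11/30)² − 4·(1/12)·(-23/16) = 2209/3600 ; √disc = 47/60
  v_R = (−(11/30) + 47/60) / (2·(1/12)) = 5/2 m/s
check:
T_s = v_R/a_R = (5/2)/6 = 0.4167 s
reaction-phase robot travel = 2.5000·0.1000 = 0.2500 m
braking distance = 2.5000²/(2·6.0000) = 0.5208 m
person approaches 1.6000·(0.1000+0.4167) = 0.8267 m
residual clearance needed = 0.2000+0.0050+0.0250 = 0.2300 m
sum ≈ 0.2500+0.5208+0.8267+0.2300 ≈ 1.8275 m = S ✓

v_R_max = 5/2 m/s = 2.5000 m/s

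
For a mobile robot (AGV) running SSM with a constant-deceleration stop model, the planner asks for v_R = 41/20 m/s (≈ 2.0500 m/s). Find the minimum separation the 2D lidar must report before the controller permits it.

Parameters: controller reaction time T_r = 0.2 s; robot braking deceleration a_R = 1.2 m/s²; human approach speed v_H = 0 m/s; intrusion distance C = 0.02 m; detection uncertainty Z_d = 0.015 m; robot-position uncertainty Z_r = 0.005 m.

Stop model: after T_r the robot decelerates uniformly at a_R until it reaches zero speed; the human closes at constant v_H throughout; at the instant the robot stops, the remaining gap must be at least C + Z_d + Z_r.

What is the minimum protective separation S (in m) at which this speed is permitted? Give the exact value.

T_s = v_R/a_R = (41/20)/(6/5) = 1.7083 s
reaction-phase robot travel = 2.0500·0.2000 = 0.4100 m
robot under decel: 2.0500²/(2·1.2000) = 1.7510 m
human over T_r+T_s: 0.0000·(0.2000+1.7083) = 0.0000 m
C+Z_d+Z_r = 0.0200+0.0150+0.0050 = 0.0400 m
S_min ≈ 0.4100+1.7510+0.0000+0.0400  ⇒  S_min = 2113/960 m

S_min = 2113/960 m = 2.2010 m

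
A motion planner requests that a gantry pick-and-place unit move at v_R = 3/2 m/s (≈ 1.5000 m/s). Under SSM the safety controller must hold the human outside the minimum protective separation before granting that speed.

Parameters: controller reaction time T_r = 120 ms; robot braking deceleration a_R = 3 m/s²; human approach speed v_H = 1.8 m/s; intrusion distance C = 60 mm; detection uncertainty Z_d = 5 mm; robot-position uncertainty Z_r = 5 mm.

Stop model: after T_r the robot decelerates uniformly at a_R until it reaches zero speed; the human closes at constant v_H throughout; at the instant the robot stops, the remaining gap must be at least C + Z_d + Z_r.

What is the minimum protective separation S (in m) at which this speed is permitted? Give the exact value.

S_min = 1741/1000 m = 1.7410 m

braking lasts T_s = (3/2)/3 = 0.5000 s
robot in T_r: 1.5000·0.1200 = 0.1800 m
robot covers 1.5000·0.5000 − ½·3.0000·0.5000² = 0.3750 m while stopping
human over T_r+T_s: 1.8000·(0.1200+0.5000) = 1.1160 m
residual clearance needed = 0.0600+0.0050+0.0050 = 0.0700 m
S_min ≈ 0.1800+0.3750+1.1160+0.0700  ⇒  S_min = 1741/1000 m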